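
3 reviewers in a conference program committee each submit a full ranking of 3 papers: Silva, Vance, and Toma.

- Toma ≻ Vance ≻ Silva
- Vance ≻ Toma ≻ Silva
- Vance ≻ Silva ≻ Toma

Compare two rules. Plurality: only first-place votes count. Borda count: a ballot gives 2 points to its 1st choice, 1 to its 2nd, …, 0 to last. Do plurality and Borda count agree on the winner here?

Plurality first-place counts: Silva 0, Vance 2, Toma 1 → Vance.
Borda totals: Silva 1, Vance 5, Toma 3 → Vance.
The two rules agree on Vance.

Yes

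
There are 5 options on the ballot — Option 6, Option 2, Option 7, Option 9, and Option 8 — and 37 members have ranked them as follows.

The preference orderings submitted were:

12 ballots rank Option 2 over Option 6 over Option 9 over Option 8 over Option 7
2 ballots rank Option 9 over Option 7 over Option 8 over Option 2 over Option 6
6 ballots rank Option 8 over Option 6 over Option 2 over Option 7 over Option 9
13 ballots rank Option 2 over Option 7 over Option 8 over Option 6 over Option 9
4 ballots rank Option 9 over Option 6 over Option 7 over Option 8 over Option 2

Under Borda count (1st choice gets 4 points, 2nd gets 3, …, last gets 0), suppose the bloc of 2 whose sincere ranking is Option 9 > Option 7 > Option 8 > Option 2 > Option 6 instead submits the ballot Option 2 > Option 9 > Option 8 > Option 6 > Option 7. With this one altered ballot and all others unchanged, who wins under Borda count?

Option 2

Borda totals with the altered ballot: Option 6 81, Option 2 120, Option 7 53, Option 9 46, Option 8 70.
The winner is unchanged: still Option 2.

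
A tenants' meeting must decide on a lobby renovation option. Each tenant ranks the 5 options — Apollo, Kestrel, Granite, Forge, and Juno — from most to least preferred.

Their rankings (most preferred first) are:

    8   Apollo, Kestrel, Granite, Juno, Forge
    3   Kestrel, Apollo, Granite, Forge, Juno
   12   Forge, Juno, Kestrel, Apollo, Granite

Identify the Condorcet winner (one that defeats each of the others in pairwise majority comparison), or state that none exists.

Forge

Head-to-head results (23 voters total):
Apollo vs Kestrel: Kestrel wins 15–8.
Apollo vs Granite: Apollo wins 23–0.
Apollo vs Forge: Forge wins 12–11.
Apollo vs Juno: Juno wins 12–11.
Kestrel vs Granite: Kestrel wins 23–0.
Kestrel vs Forge: Forge wins 12–11.
Kestrel vs Juno: Juno wins 12–11.
Granite vs Forge: Forge wins 12–11.
Granite vs Juno: Juno wins 12–11.
Forge vs Juno: Forge wins 15–8.
Forge beats each rival — Apollo (12–11), Kestrel (12–11), Granite (12–11), Juno (15–8) — so Forge is the Condorcet winner.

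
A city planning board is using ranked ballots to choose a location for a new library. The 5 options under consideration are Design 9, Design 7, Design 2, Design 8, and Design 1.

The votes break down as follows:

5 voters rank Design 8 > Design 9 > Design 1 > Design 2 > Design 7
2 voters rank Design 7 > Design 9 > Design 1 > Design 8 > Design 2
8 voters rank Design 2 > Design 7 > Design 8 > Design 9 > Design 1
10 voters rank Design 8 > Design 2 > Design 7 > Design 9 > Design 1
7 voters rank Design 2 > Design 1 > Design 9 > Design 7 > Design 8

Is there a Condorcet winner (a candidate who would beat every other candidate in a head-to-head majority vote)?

Head-to-head results (32 voters total):
Design 9 vs Design 7: Design 7 wins 20–12.
Design 9 vs Design 2: Design 2 wins 25–7.
Design 9 vs Design 8: Design 8 wins 23–9.
Design 9 vs Design 1: Design 9 wins 25–7.
Design 7 vs Design 2: Design 2 wins 30–2.
Design 7 vs Design 8: Design 7 wins 17–15.
Design 7 vs Design 1: Design 7 wins 20–12.
Design 2 vs Design 8: Design 8 wins 17–15.
Design 2 vs Design 1: Design 2 wins 25–7.
Design 8 vs Design 1: Design 8 wins 23–9.
No candidate beats all others: Design 7 beats Design 8 beats Design 2 beats Design 7, a majority cycle.

No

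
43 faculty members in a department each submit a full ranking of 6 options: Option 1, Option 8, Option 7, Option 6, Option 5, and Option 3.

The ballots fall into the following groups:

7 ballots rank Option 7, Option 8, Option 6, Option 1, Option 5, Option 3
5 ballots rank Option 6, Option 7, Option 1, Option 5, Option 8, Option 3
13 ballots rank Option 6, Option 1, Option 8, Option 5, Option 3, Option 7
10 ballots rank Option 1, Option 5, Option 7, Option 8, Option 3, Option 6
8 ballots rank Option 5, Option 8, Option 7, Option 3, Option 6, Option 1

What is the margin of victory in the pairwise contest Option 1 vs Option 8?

Ballots ranking Option 1 above Option 8: 5+13+10 = 28.
Ballots ranking Option 8 above Option 1: 7+8 = 15.
Option 1 wins 28–15, a margin of 13.

13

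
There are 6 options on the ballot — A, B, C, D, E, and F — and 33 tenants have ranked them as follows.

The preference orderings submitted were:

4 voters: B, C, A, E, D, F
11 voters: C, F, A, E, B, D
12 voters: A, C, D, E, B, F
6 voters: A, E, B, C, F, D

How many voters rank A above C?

Ballots ranking A above C: 12+6 = 18.
Ballots ranking C above A: 4+11 = 15.
So 18 of 33 voters prefer A to C.

18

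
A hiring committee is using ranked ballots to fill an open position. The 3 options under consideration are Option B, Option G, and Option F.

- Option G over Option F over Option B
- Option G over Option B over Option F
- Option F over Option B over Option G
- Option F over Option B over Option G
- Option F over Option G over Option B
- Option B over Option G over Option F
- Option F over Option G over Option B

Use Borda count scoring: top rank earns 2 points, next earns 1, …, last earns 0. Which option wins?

Option F

Borda scores:
  Option B: 0 + 1 + 1 + 1 + 0 + 2 + 0 = 5
  Option G: 2 + 2 + 0 + 0 + 1 + 1 + 1 = 7
  Option F: 1 + 0 + 2 + 2 + 2 + 0 + 2 = 9
Option F has the highest total.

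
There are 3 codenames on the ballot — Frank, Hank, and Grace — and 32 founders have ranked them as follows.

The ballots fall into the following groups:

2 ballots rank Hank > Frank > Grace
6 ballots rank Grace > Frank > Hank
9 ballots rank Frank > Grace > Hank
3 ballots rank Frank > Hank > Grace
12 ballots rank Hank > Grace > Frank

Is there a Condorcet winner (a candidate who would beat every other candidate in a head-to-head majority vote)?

No

Head-to-head results (32 voters total):
Frank vs Hank: Frank wins 18–14.
Frank vs Grace: Grace wins 18–14.
Hank vs Grace: Hank wins 17–15.
No candidate beats all others: Frank beats Hank beats Grace beats Frank, a majority cycle.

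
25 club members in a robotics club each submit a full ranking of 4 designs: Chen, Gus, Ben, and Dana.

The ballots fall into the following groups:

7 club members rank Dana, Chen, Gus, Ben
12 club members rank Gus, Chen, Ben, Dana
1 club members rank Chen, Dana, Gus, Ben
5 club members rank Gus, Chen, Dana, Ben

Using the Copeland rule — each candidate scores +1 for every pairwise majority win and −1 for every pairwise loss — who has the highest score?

Gus

Pairwise results:
  Chen vs Gus: Gus wins 17–8.
  Chen vs Ben: Chen wins 25–0.
  Chen vs Dana: Chen wins 18–7.
  Gus vs Ben: Gus wins 25–0.
  Gus vs Dana: Gus wins 17–8.
  Ben vs Dana: Dana wins 13–12.
Copeland scores (wins − losses):
  Chen: 2 − 1 = 1
  Gus: 3 − 0 = 3
  Ben: 0 − 3 = -3
  Dana: 1 − 2 = -1
Gus has the best Copeland score.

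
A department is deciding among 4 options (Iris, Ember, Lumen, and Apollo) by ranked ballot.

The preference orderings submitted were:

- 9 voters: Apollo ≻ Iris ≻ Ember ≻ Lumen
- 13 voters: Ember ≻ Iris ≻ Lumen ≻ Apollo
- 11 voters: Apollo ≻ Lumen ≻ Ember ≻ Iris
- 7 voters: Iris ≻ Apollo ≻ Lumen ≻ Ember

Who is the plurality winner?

Apollo

First-place vote totals:
  Iris: 7
  Ember: 13
  Lumen: 0
  Apollo: 20
Apollo has the most first-place votes.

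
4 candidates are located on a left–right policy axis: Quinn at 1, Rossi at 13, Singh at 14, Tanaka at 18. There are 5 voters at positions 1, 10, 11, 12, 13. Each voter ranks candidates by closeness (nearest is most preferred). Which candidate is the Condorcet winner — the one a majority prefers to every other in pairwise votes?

With single-peaked preferences on a line, the Condorcet winner is the candidate closest to the median voter.
The median voter (position 11) is closest to Rossi at 13.
Check: Rossi vs Tanaka — voters closer to Rossi: 5 of 5.

Rossi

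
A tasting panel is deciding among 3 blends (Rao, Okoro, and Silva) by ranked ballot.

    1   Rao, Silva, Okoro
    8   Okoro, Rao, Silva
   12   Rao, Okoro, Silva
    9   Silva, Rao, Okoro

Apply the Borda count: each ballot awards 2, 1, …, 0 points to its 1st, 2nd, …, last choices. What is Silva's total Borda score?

19

Borda scores:
  Rao: 2 + 8·1 + 12·2 + 9·1 = 43
  Okoro: 0 + 8·2 + 12·1 + 9·0 = 28
  Silva: 1 + 8·0 + 12·0 + 9·2 = 19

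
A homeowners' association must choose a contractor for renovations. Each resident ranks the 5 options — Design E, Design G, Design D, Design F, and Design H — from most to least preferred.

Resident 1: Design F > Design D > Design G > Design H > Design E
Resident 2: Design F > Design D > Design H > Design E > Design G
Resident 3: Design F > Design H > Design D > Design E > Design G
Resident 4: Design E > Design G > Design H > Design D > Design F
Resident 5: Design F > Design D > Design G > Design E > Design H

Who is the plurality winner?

Design F

First-place vote totals:
  Design E: 1
  Design G: 0
  Design D: 0
  Design F: 4
  Design H: 0
Design F has the most first-place votes.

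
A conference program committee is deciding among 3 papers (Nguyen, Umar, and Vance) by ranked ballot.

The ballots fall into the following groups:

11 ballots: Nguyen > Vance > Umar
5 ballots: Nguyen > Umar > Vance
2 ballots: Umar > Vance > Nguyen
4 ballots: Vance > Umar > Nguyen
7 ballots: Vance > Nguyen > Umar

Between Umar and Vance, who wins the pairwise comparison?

Vance

Ballots ranking Umar above Vance: 5+2 = 7.
Ballots ranking Vance above Umar: 11+4+7 = 22.
Vance wins the head-to-head, 22–7.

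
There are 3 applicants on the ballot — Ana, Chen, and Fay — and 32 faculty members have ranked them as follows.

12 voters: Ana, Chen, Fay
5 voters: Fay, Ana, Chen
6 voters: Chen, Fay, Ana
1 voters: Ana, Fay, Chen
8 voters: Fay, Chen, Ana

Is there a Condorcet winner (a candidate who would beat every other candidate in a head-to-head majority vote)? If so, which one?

Head-to-head results (32 voters total):
Ana vs Chen: Ana wins 18–14.
Ana vs Fay: Fay wins 19–13.
Chen vs Fay: Chen wins 18–14.
No candidate beats all others: Ana beats Chen beats Fay beats Ana, a majority cycle.

None — there is no Condorcet winner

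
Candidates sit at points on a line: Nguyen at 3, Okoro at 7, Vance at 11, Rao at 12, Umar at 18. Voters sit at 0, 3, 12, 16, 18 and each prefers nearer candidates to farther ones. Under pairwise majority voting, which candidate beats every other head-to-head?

Rao

With single-peaked preferences on a line, the Condorcet winner is the candidate closest to the median voter.
The median voter (position 12) is closest to Rao at 12.
Check: Rao vs Vance — voters closer to Rao: 3 of 5.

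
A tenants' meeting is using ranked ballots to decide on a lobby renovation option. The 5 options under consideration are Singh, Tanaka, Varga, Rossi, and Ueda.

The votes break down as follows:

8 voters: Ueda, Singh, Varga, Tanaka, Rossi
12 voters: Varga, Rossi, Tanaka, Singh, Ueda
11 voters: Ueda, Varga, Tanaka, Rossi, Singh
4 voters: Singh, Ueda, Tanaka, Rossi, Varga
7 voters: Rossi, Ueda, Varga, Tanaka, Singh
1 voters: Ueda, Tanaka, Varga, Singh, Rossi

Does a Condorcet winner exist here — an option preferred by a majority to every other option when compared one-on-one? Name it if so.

Head-to-head results (43 voters total):
Singh vs Tanaka: Tanaka wins 31–12.
Singh vs Varga: Varga wins 31–12.
Singh vs Rossi: Rossi wins 30–13.
Singh vs Ueda: Ueda wins 27–16.
Tanaka vs Varga: Varga wins 38–5.
Tanaka vs Rossi: Tanaka wins 24–19.
Tanaka vs Ueda: Ueda wins 31–12.
Varga vs Rossi: Varga wins 32–11.
Varga vs Ueda: Ueda wins 31–12.
Rossi vs Ueda: Ueda wins 24–19.
Ueda beats each rival — Singh (27–16), Tanaka (31–12), Varga (31–12), Rossi (24–19) — so Ueda is the Condorcet winner.

Ueda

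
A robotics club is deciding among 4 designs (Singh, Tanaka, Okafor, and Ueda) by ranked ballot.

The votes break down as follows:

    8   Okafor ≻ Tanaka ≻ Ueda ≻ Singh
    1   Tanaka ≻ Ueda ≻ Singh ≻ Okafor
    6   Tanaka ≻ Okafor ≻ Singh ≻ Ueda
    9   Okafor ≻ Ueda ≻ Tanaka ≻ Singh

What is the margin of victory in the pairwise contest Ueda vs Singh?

Ballots ranking Ueda above Singh: 8+1+9 = 18.
Ballots ranking Singh above Ueda: 6.
Ueda wins 18–6, a margin of 12.

12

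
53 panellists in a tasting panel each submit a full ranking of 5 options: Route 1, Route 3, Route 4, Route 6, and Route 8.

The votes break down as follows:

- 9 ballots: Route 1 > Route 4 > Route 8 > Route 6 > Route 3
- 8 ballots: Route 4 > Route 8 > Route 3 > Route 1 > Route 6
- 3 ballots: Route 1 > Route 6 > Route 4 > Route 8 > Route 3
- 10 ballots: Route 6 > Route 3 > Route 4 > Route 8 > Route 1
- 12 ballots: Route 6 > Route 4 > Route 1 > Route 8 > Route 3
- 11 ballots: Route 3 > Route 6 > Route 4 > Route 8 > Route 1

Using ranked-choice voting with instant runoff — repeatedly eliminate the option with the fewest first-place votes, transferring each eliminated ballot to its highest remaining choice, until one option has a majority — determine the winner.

Route 6

Round 1: Route 6 22, Route 1 12, Route 3 11, Route 4 8, Route 8 0. Route 8 has the fewest and is eliminated.
Round 2: Route 6 22, Route 1 12, Route 3 11, Route 4 8. Route 4 has the fewest and is eliminated.
Round 3: Route 6 22, Route 3 19, Route 1 12. Route 1 has the fewest and is eliminated.
Round 4: Route 6 34, Route 3 19. Route 6 has a majority.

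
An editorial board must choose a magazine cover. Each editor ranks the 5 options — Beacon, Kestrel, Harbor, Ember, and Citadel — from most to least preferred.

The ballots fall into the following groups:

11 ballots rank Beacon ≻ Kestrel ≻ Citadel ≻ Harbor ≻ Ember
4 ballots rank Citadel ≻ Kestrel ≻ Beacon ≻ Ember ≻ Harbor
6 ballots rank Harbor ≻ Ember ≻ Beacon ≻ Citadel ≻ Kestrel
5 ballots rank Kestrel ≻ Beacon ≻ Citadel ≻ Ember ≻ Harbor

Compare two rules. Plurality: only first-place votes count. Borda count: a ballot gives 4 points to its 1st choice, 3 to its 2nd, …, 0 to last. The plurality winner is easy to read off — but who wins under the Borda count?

Beacon

Plurality first-place counts: Beacon 11, Kestrel 5, Harbor 6, Ember 0, Citadel 4 → Beacon.
Borda totals: Beacon 79, Kestrel 65, Harbor 35, Ember 27, Citadel 54 → Beacon.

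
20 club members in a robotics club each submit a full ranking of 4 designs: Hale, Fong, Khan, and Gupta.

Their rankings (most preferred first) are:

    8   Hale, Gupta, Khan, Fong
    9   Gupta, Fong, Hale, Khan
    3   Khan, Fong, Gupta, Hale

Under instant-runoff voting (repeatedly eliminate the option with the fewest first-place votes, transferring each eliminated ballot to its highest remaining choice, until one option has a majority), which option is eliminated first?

Fong

Round 1: Gupta 9, Hale 8, Khan 3, Fong 0. Fong has the fewest and is eliminated.
Round 2: Gupta 9, Hale 8, Khan 3. Khan has the fewest and is eliminated.
Round 3: Gupta 12, Hale 8. Gupta has a majority.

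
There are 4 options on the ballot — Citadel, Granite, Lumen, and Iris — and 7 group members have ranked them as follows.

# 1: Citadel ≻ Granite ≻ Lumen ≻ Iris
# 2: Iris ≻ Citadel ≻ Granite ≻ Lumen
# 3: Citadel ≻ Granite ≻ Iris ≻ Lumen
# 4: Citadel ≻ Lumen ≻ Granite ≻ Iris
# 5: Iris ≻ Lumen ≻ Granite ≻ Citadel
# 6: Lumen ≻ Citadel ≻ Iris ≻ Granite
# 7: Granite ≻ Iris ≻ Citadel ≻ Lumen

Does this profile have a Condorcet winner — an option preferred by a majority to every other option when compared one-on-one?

Yes

Head-to-head results (7 voters total):
Citadel vs Granite: Citadel wins 5–2.
Citadel vs Lumen: Citadel wins 5–2.
Citadel vs Iris: Citadel wins 4–3.
Granite vs Lumen: Granite wins 4–3.
Granite vs Iris: Granite wins 4–3.
Lumen vs Iris: Iris wins 4–3.
Citadel beats each rival — Granite (5–2), Lumen (5–2), Iris (4–3) — so Citadel is the Condorcet winner.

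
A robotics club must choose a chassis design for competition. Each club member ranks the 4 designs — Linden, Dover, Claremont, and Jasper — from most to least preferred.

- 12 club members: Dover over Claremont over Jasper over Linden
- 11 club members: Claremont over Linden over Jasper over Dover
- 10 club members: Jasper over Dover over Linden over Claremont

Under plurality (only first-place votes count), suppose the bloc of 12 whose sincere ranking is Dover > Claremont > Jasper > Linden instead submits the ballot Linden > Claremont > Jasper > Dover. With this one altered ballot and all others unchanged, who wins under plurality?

First-place totals with the altered ballot: Linden 12, Dover 0, Claremont 11, Jasper 10.
The switch changes the winner from Dover to Linden.

Linden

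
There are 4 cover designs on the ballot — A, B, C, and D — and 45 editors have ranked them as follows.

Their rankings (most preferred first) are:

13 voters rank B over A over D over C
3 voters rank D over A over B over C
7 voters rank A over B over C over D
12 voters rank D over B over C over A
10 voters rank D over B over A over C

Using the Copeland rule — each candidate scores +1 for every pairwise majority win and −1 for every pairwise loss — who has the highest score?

Pairwise results:
  A vs B: B wins 35–10.
  A vs C: A wins 33–12.
  A vs D: D wins 25–20.
  B vs C: B wins 45–0.
  B vs D: D wins 25–20.
  C vs D: D wins 38–7.
Copeland scores (wins − losses):
  A: 1 − 2 = -1
  B: 2 − 1 = 1
  C: 0 − 3 = -3
  D: 3 − 0 = 3
D has the best Copeland score.

D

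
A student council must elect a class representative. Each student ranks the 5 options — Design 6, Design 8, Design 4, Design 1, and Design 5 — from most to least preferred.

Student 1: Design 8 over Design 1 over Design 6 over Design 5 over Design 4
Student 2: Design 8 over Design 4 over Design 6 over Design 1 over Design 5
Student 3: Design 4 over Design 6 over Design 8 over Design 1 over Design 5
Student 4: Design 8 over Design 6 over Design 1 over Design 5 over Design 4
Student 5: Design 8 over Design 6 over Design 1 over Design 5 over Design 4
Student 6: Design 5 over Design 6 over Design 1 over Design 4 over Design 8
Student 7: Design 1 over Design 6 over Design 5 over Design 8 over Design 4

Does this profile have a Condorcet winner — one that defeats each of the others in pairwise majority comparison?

Head-to-head results (7 voters total):
Design 6 vs Design 8: Design 8 wins 4–3.
Design 6 vs Design 4: Design 6 wins 5–2.
Design 6 vs Design 1: Design 6 wins 5–2.
Design 6 vs Design 5: Design 6 wins 6–1.
Design 8 vs Design 4: Design 8 wins 5–2.
Design 8 vs Design 1: Design 8 wins 5–2.
Design 8 vs Design 5: Design 8 wins 5–2.
Design 4 vs Design 1: Design 1 wins 5–2.
Design 4 vs Design 5: Design 5 wins 5–2.
Design 1 vs Design 5: Design 1 wins 6–1.
Design 8 beats each rival — Design 6 (4–3), Design 4 (5–2), Design 1 (5–2), Design 5 (5–2) — so Design 8 is the Condorcet winner.

Yes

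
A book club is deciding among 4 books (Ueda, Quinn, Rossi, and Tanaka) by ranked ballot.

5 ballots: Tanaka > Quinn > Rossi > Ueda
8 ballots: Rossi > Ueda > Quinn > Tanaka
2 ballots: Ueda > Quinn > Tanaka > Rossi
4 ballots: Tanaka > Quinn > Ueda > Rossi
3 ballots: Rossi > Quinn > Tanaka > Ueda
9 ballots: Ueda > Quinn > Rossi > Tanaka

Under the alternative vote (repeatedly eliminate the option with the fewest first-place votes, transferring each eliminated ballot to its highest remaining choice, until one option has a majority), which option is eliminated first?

Round 1: Ueda 11, Rossi 11, Tanaka 9, Quinn 0. Quinn has the fewest and is eliminated.
Round 2: Ueda 11, Rossi 11, Tanaka 9. Tanaka has the fewest and is eliminated.
Round 3: Rossi 16, Ueda 15. Rossi has a majority.

Quinn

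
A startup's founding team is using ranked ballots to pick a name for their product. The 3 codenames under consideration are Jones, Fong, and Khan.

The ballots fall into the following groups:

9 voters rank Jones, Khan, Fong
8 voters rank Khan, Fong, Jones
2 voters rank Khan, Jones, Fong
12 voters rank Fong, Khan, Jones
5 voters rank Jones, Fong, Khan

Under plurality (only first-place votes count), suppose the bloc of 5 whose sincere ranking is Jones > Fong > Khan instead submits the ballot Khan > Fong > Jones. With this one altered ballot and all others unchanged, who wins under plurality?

Khan

First-place totals with the altered ballot: Jones 9, Fong 12, Khan 15.
The switch changes the winner from Jones to Khan.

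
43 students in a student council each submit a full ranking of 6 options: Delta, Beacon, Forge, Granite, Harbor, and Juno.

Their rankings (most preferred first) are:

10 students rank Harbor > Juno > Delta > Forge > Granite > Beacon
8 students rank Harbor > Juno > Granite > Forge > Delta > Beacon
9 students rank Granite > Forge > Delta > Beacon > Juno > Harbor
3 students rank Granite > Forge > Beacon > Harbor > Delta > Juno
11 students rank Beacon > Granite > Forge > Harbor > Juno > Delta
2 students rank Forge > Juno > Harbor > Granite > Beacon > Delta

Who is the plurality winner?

First-place vote totals:
  Delta: 0
  Beacon: 11
  Forge: 2
  Granite: 12
  Harbor: 18
  Juno: 0
Harbor has the most first-place votes.

Harbor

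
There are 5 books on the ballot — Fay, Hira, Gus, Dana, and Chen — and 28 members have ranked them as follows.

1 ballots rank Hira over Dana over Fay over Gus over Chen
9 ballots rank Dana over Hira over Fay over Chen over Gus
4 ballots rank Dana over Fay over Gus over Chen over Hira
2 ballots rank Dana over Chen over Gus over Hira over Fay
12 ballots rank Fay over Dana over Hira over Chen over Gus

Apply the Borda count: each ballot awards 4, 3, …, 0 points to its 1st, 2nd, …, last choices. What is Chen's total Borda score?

Borda scores:
  Fay: 2 + 9·2 + 4·3 + 2·0 + 12·4 = 80
  Hira: 4 + 9·3 + 4·0 + 2·1 + 12·2 = 57
  Gus: 1 + 9·0 + 4·2 + 2·2 + 12·0 = 13
  Dana: 3 + 9·4 + 4·4 + 2·4 + 12·3 = 99
  Chen: 0 + 9·1 + 4·1 + 2·3 + 12·1 = 31

31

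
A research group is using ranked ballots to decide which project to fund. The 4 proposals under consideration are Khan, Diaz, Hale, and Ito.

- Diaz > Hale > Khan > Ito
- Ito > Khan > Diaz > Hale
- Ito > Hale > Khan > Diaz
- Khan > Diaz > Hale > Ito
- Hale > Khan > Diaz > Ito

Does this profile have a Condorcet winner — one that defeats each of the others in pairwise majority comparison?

Head-to-head results (5 voters total):
Khan vs Diaz: Khan wins 4–1.
Khan vs Hale: Hale wins 3–2.
Khan vs Ito: Khan wins 3–2.
Diaz vs Hale: Diaz wins 3–2.
Diaz vs Ito: Diaz wins 3–2.
Hale vs Ito: Hale wins 3–2.
No candidate beats all others: Khan beats Diaz beats Hale beats Khan, a majority cycle.

No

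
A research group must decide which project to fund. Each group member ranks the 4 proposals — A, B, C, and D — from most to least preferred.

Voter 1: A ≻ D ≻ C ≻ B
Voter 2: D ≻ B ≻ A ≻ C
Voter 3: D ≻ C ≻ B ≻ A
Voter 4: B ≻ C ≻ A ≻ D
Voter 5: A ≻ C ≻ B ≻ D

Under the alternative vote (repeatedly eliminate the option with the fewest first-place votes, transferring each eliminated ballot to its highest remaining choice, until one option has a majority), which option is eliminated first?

C

Round 1: A 2, D 2, B 1, C 0. C has the fewest and is eliminated.
Round 2: A 2, D 2, B 1. B has the fewest and is eliminated.
Round 3: A 3, D 2. A has a majority.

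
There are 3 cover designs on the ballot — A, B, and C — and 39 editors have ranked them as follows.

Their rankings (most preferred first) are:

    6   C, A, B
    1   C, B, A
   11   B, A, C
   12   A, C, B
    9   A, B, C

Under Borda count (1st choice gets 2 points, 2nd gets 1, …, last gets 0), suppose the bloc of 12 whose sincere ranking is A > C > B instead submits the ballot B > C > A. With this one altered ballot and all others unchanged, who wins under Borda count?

B

Borda totals with the altered ballot: A 35, B 56, C 26.
The switch changes the winner from A to B.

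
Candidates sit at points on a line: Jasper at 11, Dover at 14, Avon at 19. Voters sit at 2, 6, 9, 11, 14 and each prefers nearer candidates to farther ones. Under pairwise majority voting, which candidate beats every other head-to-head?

With single-peaked preferences on a line, the Condorcet winner is the candidate closest to the median voter.
The median voter (position 9) is closest to Jasper at 11.
Check: Jasper vs Dover — voters closer to Jasper: 4 of 5.

Jasper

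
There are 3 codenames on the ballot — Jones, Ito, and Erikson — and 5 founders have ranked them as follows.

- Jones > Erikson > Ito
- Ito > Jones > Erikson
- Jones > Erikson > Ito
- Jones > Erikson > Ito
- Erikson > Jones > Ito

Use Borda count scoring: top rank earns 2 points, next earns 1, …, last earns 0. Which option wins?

Jones

Borda scores:
  Jones: 2 + 1 + 2 + 2 + 1 = 8
  Ito: 0 + 2 + 0 + 0 + 0 = 2
  Erikson: 1 + 0 + 1 + 1 + 2 = 5
Jones has the highest total.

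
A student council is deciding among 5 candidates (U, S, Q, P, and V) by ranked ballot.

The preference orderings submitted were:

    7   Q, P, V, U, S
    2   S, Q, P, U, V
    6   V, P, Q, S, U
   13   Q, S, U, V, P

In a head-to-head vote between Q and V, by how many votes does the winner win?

16

Ballots ranking Q above V: 7+2+13 = 22.
Ballots ranking V above Q: 6.
Q wins 22–6, a margin of 16.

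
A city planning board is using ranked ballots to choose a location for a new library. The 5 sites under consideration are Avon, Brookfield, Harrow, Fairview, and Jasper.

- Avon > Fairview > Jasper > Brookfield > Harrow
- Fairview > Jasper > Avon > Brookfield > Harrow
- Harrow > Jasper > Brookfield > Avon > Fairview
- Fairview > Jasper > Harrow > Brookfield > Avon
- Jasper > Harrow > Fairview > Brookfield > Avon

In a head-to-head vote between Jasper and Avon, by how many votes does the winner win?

3

Ballots ranking Jasper above Avon: 4.
Ballots ranking Avon above Jasper: 1.
Jasper wins 4–1, a margin of 3.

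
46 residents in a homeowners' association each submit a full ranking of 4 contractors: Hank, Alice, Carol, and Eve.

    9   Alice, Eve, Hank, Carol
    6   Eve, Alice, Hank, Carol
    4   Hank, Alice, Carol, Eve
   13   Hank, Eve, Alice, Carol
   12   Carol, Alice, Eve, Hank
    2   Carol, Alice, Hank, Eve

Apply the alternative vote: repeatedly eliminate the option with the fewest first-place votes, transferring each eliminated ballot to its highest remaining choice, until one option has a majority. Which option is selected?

Alice

Round 1: Hank 17, Carol 14, Alice 9, Eve 6. Eve has the fewest and is eliminated.
Round 2: Hank 17, Alice 15, Carol 14. Carol has the fewest and is eliminated.
Round 3: Alice 29, Hank 17. Alice has a majority.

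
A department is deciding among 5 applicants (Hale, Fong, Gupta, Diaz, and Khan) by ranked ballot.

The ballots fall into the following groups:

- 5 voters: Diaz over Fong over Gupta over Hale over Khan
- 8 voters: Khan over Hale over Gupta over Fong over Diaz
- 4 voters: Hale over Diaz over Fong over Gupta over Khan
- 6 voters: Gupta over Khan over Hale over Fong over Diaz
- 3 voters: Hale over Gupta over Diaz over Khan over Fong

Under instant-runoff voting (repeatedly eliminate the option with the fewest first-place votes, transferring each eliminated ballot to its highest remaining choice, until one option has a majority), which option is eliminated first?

Round 1: Khan 8, Hale 7, Gupta 6, Diaz 5, Fong 0. Fong has the fewest and is eliminated.
Round 2: Khan 8, Hale 7, Gupta 6, Diaz 5. Diaz has the fewest and is eliminated.
Round 3: Gupta 11, Khan 8, Hale 7. Hale has the fewest and is eliminated.
Round 4: Gupta 18, Khan 8. Gupta has a majority.

Fong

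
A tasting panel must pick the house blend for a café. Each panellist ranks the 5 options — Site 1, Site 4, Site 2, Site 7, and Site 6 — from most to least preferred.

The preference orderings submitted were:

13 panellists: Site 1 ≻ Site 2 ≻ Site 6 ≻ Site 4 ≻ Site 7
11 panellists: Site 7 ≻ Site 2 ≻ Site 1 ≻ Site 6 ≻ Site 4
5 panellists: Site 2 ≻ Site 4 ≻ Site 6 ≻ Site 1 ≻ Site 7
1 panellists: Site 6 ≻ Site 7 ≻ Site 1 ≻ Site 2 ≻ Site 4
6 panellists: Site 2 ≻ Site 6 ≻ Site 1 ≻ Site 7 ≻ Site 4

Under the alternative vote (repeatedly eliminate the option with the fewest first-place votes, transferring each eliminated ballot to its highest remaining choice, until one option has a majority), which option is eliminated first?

Round 1: Site 1 13, Site 2 11, Site 7 11, Site 6 1, Site 4 0. Site 4 has the fewest and is eliminated.
Round 2: Site 1 13, Site 2 11, Site 7 11, Site 6 1. Site 6 has the fewest and is eliminated.
Round 3: Site 1 13, Site 7 12, Site 2 11. Site 2 has the fewest and is eliminated.
Round 4: Site 1 24, Site 7 12. Site 1 has a majority.

Site 4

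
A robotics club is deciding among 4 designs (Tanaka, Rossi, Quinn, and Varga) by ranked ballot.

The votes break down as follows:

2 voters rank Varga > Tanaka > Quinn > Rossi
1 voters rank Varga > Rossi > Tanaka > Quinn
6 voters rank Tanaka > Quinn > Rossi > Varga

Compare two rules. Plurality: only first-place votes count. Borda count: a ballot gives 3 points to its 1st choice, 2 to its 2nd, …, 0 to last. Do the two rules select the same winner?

Yes

Plurality first-place counts: Tanaka 6, Rossi 0, Quinn 0, Varga 3 → Tanaka.
Borda totals: Tanaka 23, Rossi 8, Quinn 14, Varga 9 → Tanaka.
The two rules agree on Tanaka.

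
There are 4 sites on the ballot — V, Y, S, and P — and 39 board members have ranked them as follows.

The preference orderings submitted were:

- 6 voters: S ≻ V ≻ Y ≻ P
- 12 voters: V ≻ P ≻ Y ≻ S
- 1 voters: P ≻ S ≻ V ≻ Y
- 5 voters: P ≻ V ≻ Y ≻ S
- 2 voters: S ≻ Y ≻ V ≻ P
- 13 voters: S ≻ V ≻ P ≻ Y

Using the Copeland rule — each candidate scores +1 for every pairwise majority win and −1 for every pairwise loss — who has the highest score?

S

Pairwise results:
  V vs Y: V wins 37–2.
  V vs S: S wins 22–17.
  V vs P: V wins 33–6.
  Y vs S: S wins 22–17.
  Y vs P: P wins 31–8.
  S vs P: S wins 21–18.
Copeland scores (wins − losses):
  V: 2 − 1 = 1
  Y: 0 − 3 = -3
  S: 3 − 0 = 3
  P: 1 − 2 = -1
S has the best Copeland score.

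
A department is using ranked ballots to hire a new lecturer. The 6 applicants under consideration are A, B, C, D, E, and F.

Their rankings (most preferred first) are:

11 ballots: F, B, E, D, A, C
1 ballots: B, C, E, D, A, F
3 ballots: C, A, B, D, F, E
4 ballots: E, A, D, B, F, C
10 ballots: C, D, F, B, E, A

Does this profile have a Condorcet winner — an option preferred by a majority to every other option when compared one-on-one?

No

Head-to-head results (29 voters total):
A vs B: B wins 22–7.
A vs C: A wins 15–14.
A vs D: D wins 22–7.
A vs E: E wins 26–3.
A vs F: F wins 21–8.
B vs C: B wins 16–13.
B vs D: B wins 15–14.
B vs E: B wins 25–4.
B vs F: F wins 21–8.
C vs D: D wins 15–14.
C vs E: E wins 15–14.
C vs F: F wins 15–14.
D vs E: E wins 16–13.
D vs F: D wins 18–11.
E vs F: F wins 24–5.
No candidate beats all others: B beats D beats F beats B, a majority cycle.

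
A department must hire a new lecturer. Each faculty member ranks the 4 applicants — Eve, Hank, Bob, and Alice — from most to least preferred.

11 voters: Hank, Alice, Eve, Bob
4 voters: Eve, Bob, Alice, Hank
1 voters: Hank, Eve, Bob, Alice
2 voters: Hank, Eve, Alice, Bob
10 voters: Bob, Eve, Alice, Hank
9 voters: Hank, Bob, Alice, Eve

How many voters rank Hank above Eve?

23

Ballots ranking Hank above Eve: 11+1+2+9 = 23.
Ballots ranking Eve above Hank: 4+10 = 14.
So 23 of 37 voters prefer Hank to Eve.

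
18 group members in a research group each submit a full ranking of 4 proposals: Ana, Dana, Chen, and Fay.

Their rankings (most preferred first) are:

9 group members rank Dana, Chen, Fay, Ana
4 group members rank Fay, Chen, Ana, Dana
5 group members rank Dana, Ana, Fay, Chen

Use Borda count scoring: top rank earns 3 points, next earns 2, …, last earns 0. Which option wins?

Borda scores:
  Ana: 9·0 + 4·1 + 5·2 = 14
  Dana: 9·3 + 4·0 + 5·3 = 42
  Chen: 9·2 + 4·2 + 5·0 = 26
  Fay: 9·1 + 4·3 + 5·1 = 26
Dana has the highest total.

Dana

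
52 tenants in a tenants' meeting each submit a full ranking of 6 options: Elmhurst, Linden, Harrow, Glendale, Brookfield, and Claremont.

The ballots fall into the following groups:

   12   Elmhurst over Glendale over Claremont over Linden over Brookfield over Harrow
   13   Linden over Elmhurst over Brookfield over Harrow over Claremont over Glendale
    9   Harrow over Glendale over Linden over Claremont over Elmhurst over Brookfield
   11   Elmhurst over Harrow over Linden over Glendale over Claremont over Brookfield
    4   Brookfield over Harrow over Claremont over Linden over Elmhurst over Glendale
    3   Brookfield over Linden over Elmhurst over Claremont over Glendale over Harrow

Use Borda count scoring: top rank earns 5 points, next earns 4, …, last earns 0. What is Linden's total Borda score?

Borda scores:
  Elmhurst: 12·5 + 13·4 + 9·1 + 11·5 + 4·1 + 3·3 = 189
  Linden: 12·2 + 13·5 + 9·3 + 11·3 + 4·2 + 3·4 = 169
  Harrow: 12·0 + 13·2 + 9·5 + 11·4 + 4·4 + 3·0 = 131
  Glendale: 12·4 + 13·0 + 9·4 + 11·2 + 4·0 + 3·1 = 109
  Brookfield: 12·1 + 13·3 + 9·0 + 11·0 + 4·5 + 3·5 = 86
  Claremont: 12·3 + 13·1 + 9·2 + 11·1 + 4·3 + 3·2 = 96

169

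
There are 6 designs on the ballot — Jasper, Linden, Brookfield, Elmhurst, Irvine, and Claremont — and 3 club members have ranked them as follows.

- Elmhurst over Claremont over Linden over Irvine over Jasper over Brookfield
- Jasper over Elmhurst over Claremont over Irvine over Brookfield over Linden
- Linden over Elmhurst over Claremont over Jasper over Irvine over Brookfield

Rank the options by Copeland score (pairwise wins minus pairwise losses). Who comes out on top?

Pairwise results:
  Jasper vs Linden: Linden wins 2–1.
  Jasper vs Brookfield: Jasper wins 3–0.
  Jasper vs Elmhurst: Elmhurst wins 2–1.
  Jasper vs Irvine: Jasper wins 2–1.
  Jasper vs Claremont: Claremont wins 2–1.
  Linden vs Brookfield: Linden wins 2–1.
  Linden vs Elmhurst: Elmhurst wins 2–1.
  Linden vs Irvine: Linden wins 2–1.
  Linden vs Claremont: Claremont wins 2–1.
  Brookfield vs Elmhurst: Elmhurst wins 3–0.
  Brookfield vs Irvine: Irvine wins 3–0.
  Brookfield vs Claremont: Claremont wins 3–0.
  Elmhurst vs Irvine: Elmhurst wins 3–0.
  Elmhurst vs Claremont: Elmhurst wins 3–0.
  Irvine vs Claremont: Claremont wins 3–0.
Copeland scores (wins − losses):
  Jasper: 2 − 3 = -1
  Linden: 3 − 2 = 1
  Brookfield: 0 − 5 = -5
  Elmhurst: 5 − 0 = 5
  Irvine: 1 − 4 = -3
  Claremont: 4 − 1 = 3
Elmhurst has the best Copeland score.

Elmhurst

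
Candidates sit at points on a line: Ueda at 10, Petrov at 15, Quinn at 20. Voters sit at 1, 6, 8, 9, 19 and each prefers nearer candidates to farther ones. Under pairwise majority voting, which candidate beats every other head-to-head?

Ueda

With single-peaked preferences on a line, the Condorcet winner is the candidate closest to the median voter.
The median voter (position 8) is closest to Ueda at 10.
Check: Ueda vs Petrov — voters closer to Ueda: 4 of 5.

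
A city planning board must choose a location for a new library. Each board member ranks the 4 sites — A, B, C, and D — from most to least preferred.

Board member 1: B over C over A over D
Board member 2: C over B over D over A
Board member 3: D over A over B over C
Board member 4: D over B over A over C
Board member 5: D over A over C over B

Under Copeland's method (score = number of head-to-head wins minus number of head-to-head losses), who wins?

D

Pairwise results:
  A vs B: B wins 3–2.
  A vs C: A wins 3–2.
  A vs D: D wins 4–1.
  B vs C: B wins 3–2.
  B vs D: D wins 3–2.
  C vs D: D wins 3–2.
Copeland scores (wins − losses):
  A: 1 − 2 = -1
  B: 2 − 1 = 1
  C: 0 − 3 = -3
  D: 3 − 0 = 3
D has the best Copeland score.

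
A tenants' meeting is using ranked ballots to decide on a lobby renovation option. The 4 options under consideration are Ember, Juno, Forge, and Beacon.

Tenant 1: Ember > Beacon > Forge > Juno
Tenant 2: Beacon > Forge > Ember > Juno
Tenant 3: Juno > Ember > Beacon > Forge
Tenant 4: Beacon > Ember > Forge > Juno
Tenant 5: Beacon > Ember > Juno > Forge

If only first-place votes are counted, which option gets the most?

Beacon

First-place vote totals:
  Ember: 1
  Juno: 1
  Forge: 0
  Beacon: 3
Beacon has the most first-place votes.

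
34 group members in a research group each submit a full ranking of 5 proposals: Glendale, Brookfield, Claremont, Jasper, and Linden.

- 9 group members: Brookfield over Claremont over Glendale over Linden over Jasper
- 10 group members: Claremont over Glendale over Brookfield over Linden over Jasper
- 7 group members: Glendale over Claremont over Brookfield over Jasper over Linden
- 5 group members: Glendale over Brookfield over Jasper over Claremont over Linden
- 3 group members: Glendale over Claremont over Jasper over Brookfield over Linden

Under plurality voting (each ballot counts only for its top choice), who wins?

Glendale

First-place vote totals:
  Glendale: 15
  Brookfield: 9
  Claremont: 10
  Jasper: 0
  Linden: 0
Glendale has the most first-place votes.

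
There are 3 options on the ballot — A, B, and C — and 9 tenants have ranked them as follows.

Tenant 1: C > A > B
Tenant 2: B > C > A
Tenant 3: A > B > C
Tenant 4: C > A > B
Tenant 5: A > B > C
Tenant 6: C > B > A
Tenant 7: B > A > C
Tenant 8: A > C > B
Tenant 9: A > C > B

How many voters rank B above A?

Ballots ranking B above A: 3.
Ballots ranking A above B: 6.
So 3 of 9 voters prefer B to A.

3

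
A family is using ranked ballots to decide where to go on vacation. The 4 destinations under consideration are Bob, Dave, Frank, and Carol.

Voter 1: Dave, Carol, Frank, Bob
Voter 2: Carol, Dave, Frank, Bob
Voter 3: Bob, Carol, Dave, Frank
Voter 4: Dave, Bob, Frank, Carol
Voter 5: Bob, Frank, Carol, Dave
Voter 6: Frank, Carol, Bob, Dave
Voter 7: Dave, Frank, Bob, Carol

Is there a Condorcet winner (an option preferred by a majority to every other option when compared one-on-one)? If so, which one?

Head-to-head results (7 voters total):
Bob vs Dave: Dave wins 4–3.
Bob vs Frank: Frank wins 4–3.
Bob vs Carol: Bob wins 4–3.
Dave vs Frank: Dave wins 5–2.
Dave vs Carol: Carol wins 4–3.
Frank vs Carol: Frank wins 4–3.
No candidate beats all others: Bob beats Carol beats Dave beats Bob, a majority cycle.

No Condorcet winner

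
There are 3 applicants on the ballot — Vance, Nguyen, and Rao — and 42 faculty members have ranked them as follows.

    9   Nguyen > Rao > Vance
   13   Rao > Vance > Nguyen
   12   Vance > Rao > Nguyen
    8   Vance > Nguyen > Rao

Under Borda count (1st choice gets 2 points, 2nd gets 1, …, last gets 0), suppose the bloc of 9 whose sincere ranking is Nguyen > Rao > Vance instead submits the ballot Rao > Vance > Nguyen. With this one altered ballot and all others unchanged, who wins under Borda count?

Borda totals with the altered ballot: Vance 62, Nguyen 8, Rao 56.
The winner is unchanged: still Vance.

Vance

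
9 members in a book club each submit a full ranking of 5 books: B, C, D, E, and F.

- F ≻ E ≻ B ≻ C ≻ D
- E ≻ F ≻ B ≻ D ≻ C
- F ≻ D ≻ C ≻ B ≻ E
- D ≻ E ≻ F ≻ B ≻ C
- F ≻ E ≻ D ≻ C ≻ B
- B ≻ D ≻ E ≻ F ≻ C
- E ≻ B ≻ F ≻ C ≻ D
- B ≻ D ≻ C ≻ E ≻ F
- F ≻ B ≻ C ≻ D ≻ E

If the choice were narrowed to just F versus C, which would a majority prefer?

Ballots ranking F above C: 8.
Ballots ranking C above F: 1.
F wins the head-to-head, 8–1.

F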